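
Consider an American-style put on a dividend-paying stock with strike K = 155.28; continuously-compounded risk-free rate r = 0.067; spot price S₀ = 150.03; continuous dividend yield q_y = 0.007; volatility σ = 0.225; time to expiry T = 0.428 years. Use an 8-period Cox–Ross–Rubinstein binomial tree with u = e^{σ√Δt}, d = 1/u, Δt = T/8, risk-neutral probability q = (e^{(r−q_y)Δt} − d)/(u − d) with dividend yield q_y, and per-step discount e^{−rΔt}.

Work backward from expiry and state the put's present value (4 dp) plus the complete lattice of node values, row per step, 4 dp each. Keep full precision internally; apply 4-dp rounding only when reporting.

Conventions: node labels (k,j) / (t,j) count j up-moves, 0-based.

price = 10.2623
tree:
10.2623
14.6446 6.2535
20.2258 9.5500 3.2278
26.9369 14.1182 5.3633 1.2621
33.4454 20.0807 8.6649 2.3267 0.2796
39.6238 26.9369 13.5060 4.2180 0.5821 0.0000
45.4889 33.4454 20.0807 7.4787 1.2117 0.0000 0.0000
51.0566 39.6238 26.9369 12.8583 2.5221 0.0000 0.0000 0.0000
56.3419 45.4889 33.4454 20.0807 5.2500 0.0000 0.0000 0.0000 0.0000

Δt=0.05350  u=1.05342  d=0.94929  q=0.51787  discount=0.99642
step 8 (expiry): payoffs max(K−S,0) = 56.3419 45.4889 33.4454 20.0807 5.2500 0.0000 0.0000 0.0000 0.0000
k=7: (k=7,j=0): S=104.2234, K−S=51.0566, hold=50.5400 ⇒ V=51.0566 exercise | (k=7,j=1): S=115.6562, K−S=39.6238, hold=39.1115 ⇒ V=39.6238 exercise | (k=7,j=2): S=128.3431, K−S=26.9369, hold=26.4293 ⇒ V=26.9369 exercise | (k=7,j=3): S=142.4217, K−S=12.8583, hold=12.3560 ⇒ V=12.8583 exercise | (k=7,j=4): S=158.0447, K−S=0.0000, hold=2.5221 ⇒ V=2.5221 continue | (k=7,j=5): S=175.3814, K−S=0.0000, hold=0.0000 ⇒ V=0.0000 continue | (k=7,j=6): S=194.6199, K−S=0.0000, hold=0.0000 ⇒ V=0.0000 continue | (k=7,j=7): S=215.9688, K−S=0.0000, hold=0.0000 ⇒ V=0.0000 continue
k=6: (k=6,j=0): S=109.7911, K−S=45.4889, hold=44.9744 ⇒ V=45.4889 exercise | (k=6,j=1): S=121.8346, K−S=33.4454, hold=32.9354 ⇒ V=33.4454 exercise | (k=6,j=2): S=135.1993, K−S=20.0807, hold=19.5757 ⇒ V=20.0807 exercise | (k=6,j=3): S=150.0300, K−S=5.2500, hold=7.4787 ⇒ V=7.4787 continue | (k=6,j=4): S=166.4876, K−S=0.0000, hold=1.2117 ⇒ V=1.2117 continue | (k=6,j=5): S=184.7504, K−S=0.0000, hold=0.0000 ⇒ V=0.0000 continue | (k=6,j=6): S=205.0166, K−S=0.0000, hold=0.0000 ⇒ V=0.0000 continue
k=5: (k=5,j=0): S=115.6562, K−S=39.6238, hold=39.1115 ⇒ V=39.6238 exercise | (k=5,j=1): S=128.3431, K−S=26.9369, hold=26.4293 ⇒ V=26.9369 exercise | (k=5,j=2): S=142.4217, K−S=12.8583, hold=13.5060 ⇒ V=13.5060 continue | (k=5,j=3): S=158.0447, K−S=0.0000, hold=4.2180 ⇒ V=4.2180 continue | (k=5,j=4): S=175.3814, K−S=0.0000, hold=0.5821 ⇒ V=0.5821 continue | (k=5,j=5): S=194.6199, K−S=0.0000, hold=0.0000 ⇒ V=0.0000 continue
k=4: (k=4,j=0): S=121.8346, K−S=33.4454, hold=32.9354 ⇒ V=33.4454 exercise | (k=4,j=1): S=135.1993, K−S=20.0807, hold=19.9100 ⇒ V=20.0807 exercise | (k=4,j=2): S=150.0300, K−S=5.2500, hold=8.6649 ⇒ V=8.6649 continue | (k=4,j=3): S=166.4876, K−S=0.0000, hold=2.3267 ⇒ V=2.3267 continue | (k=4,j=4): S=184.7504, K−S=0.0000, hold=0.2796 ⇒ V=0.2796 continue
k=3: (k=3,j=0): S=128.3431, K−S=26.9369, hold=26.4293 ⇒ V=26.9369 exercise | (k=3,j=1): S=142.4217, K−S=12.8583, hold=14.1182 ⇒ V=14.1182 continue | (k=3,j=2): S=158.0447, K−S=0.0000, hold=5.3633 ⇒ V=5.3633 continue | (k=3,j=3): S=175.3814, K−S=0.0000, hold=1.2621 ⇒ V=1.2621 continue
k=2: (k=2,j=0): S=135.1993, K−S=20.0807, hold=20.2258 ⇒ V=20.2258 continue | (k=2,j=1): S=150.0300, K−S=5.2500, hold=9.5500 ⇒ V=9.5500 continue | (k=2,j=2): S=166.4876, K−S=0.0000, hold=3.2278 ⇒ V=3.2278 continue
k=1: (k=1,j=0): S=142.4217, K−S=12.8583, hold=14.6446 ⇒ V=14.6446 continue | (k=1,j=1): S=158.0447, K−S=0.0000, hold=6.2535 ⇒ V=6.2535 continue
k=0: (k=0,j=0): S=150.0300, K−S=5.2500, hold=10.2623 ⇒ V=10.2623 continue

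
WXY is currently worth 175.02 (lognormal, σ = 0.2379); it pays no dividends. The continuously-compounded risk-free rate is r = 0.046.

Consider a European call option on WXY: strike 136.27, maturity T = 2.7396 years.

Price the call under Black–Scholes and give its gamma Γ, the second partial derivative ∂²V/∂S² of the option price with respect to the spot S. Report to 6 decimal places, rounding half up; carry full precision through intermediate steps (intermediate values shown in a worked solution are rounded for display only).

σ√T = 0.2379·√2.7396 = 0.393766
d₁ = (ln(S/K) + (r+σ²/2)T) / (σ√T) = (ln(175.02/136.27) + (0.046+0.2379²/2)·2.7396) / 0.393766 = (0.250262 + 0.203547) / 0.393766 = 1.152486
d₂ = d₁ − σ√T = 1.152486 − 0.393766 = 0.758720
e^{−rT} = 0.881596
N(d₁) = 0.875439,  N(d₂) = 0.775990
Call price V = S·N(d₁) − K·e^{−rT}·N(d₂) = 153.219367 − 93.223590 = 59.995777
φ(d₁) = (1/√(2π))·e^{−d₁²/2} = 0.205348
Γ = φ(d₁) / (S·σ·√T) = 0.002980

price = 59.995777
Γ = 0.002980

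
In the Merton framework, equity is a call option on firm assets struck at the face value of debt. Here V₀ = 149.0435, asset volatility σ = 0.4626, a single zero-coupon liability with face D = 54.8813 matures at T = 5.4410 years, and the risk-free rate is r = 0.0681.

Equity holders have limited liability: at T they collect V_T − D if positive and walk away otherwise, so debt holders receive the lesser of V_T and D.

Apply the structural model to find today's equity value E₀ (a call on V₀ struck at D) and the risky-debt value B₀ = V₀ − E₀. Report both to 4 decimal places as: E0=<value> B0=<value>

Equity is a call on the firm's assets struck at D = 54.8813:
d₁ = [ln(V₀/D) + (r + σ²/2)T] / (σ√T)
   = [ln(149.0435/54.8813) + (0.0681 + 0.5·0.4626²)·5.4410] / (0.4626·√5.4410)
   = [0.999066 + 0.952716] / 1.079059 = 1.808782
d₂ = d₁ − σ√T = 1.808782 − 1.079059 = 0.729723
N(d₁) = 0.964758,  N(d₂) = 0.767220,  e^(−rT) = 0.690367
E₀ = V₀·N(d₁) − D·e^(−rT)·N(d₂)
   = 149.0435·0.964758 − 54.8813·0.690367·0.767220 = 114.722219
B₀ = V₀ − E₀ = 149.0435 − 114.722219 = 34.321281

E0=114.7222 B0=34.3213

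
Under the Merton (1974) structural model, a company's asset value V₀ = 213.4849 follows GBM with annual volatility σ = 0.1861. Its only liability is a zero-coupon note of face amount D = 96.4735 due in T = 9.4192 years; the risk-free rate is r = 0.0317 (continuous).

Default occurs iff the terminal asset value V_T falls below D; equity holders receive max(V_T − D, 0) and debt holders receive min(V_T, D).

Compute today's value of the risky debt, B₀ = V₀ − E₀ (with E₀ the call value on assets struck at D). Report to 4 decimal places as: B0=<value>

B0=70.8402

With assets at 213.4849 and a single debt payment of 96.4735 at 9.4192 years:
d₁ = [ln(V₀/D) + (r + σ²/2)T] / (σ√T)
   = [ln(213.4849/96.4735) + (0.0317 + 0.5·0.1861²)·9.4192] / (0.1861·√9.4192)
   = [0.794298 + 0.461697] / 0.571154 = 2.199047
d₂ = d₁ − σ√T = 2.199047 − 0.571154 = 1.627893
N(d₁) = 0.986063,  N(d₂) = 0.948226,  e^(−rT) = 0.741865
E₀ = V₀·N(d₁) − D·e^(−rT)·N(d₂)
   = 213.4849·0.986063 − 96.4735·0.741865·0.948226 = 142.644698
B₀ = V₀ − E₀ = 213.4849 − 142.644698 = 70.840202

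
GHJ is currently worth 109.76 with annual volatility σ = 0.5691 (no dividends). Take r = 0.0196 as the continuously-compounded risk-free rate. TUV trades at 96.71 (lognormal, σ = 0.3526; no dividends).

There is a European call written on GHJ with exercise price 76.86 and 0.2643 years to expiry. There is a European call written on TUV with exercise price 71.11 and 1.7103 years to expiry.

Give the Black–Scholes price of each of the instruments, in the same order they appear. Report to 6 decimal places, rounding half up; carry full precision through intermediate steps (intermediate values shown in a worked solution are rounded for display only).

price(GHJ call K=76.86) = 34.684316
price(TUV call K=71.11) = 32.890553

[GHJ call K=76.86]
σ√T = 0.5691·√0.2643 = 0.292575
d₁ = (ln(S/K) + (r+σ²/2)T) / (σ√T) = (ln(109.76/76.86) + (0.0196+0.5691²/2)·0.2643) / 0.292575 = (0.356311 + 0.047980) / 0.292575 = 1.381837
d₂ = d₁ − σ√T = 1.381837 − 0.292575 = 1.089262
e^{−rT} = 0.994833
N(d₁) = 0.916489,  N(d₂) = 0.861981
price = S·N(d₁) − K·e^{−rT}·N(d₂) = 100.593846 − 65.909530 = 34.684316
[TUV call K=71.11]
σ√T = 0.3526·√1.7103 = 0.461125
d₁ = (ln(S/K) + (r+σ²/2)T) / (σ√T) = (ln(96.71/71.11) + (0.0196+0.3526²/2)·1.7103) / 0.461125 = (0.307489 + 0.139840) / 0.461125 = 0.970082
d₂ = d₁ − σ√T = 0.970082 − 0.461125 = 0.508957
e^{−rT} = 0.967034
N(d₁) = 0.833997,  N(d₂) = 0.694609
price = S·N(d₁) − K·e^{−rT}·N(d₂) = 80.655863 − 47.765311 = 32.890553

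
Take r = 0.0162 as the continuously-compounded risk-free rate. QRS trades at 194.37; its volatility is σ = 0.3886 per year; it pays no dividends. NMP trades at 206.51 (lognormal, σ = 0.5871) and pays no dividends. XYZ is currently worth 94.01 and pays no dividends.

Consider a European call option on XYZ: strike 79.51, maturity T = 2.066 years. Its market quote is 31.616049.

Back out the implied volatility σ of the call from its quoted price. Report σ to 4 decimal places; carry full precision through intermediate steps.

At σ = 0.4588 the Black–Scholes value reproduces the quote:
σ√T = 0.4588·√2.066 = 0.659460
d₁ = (ln(S/K) + (r+σ²/2)T) / (σ√T) = (ln(94.01/79.51) + (0.0162+0.4588²/2)·2.066) / 0.659460 = (0.167518 + 0.250913) / 0.659460 = 0.634506
d₂ = d₁ − σ√T = 0.634506 − 0.659460 = -0.024954
e^{−rT} = 0.967085
N(d₁) = 0.737125,  N(d₂) = 0.490046
V = S·N(d₁) − K·e^{−rT}·N(d₂) = 69.297090 − 37.681041 = 31.616049 (the quoted price), and the Black–Scholes price is strictly increasing in σ, so σ is unique

sigma = 0.4588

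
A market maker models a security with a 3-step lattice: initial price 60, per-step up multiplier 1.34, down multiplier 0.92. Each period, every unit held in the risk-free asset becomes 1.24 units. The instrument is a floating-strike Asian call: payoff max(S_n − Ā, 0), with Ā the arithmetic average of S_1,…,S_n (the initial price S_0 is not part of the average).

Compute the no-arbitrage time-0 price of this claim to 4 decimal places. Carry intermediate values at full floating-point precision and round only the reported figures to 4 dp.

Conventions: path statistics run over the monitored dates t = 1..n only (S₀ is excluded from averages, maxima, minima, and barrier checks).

No-arbitrage gives p* = (R−d)/(u−d) = 0.7619: enumerate every path, weight its payoff by its p*-probability, and discount by R^3.
Enumerate all 2^3 = 8 price paths (U = up ×1.34, D = down ×0.92); each path with k up-moves has probability p*^k·(1−p*)^(3−k).
DDD: Ā=50.9018, payoff=0.0000, prob=0.013497
UDD: Ā=74.1395, payoff=0.0000, prob=0.043192
DUD: Ā=65.7395, payoff=2.3110, prob=0.043192
UUD: Ā=95.7510, payoff=3.3661, prob=0.138214
DDU: Ā=58.0115, payoff=10.0390, prob=0.043192
UDU: Ā=84.4950, payoff=14.6221, prob=0.138214
DUU: Ā=76.0950, payoff=23.0221, prob=0.138214
UUU: Ā=110.8341, payoff=33.5322, prob=0.442285
Price = Σ prob·payoff / R^3 = 21.032380 / 1.906624 = 11.0312

price = 11.0312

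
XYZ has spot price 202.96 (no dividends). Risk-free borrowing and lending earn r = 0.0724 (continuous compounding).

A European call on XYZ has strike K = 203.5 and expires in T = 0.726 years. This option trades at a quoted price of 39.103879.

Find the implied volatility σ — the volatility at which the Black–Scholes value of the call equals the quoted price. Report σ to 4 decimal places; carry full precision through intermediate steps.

At σ = 0.5082 the Black–Scholes value reproduces the quote:
σ√T = 0.5082·√0.726 = 0.433015
d₁ = (ln(S/K) + (r+σ²/2)T) / (σ√T) = (ln(202.96/203.5) + (0.0724+0.5082²/2)·0.726) / 0.433015 = (-0.002657 + 0.146313) / 0.433015 = 0.331758
d₂ = d₁ − σ√T = 0.331758 − 0.433015 = -0.101257
e^{−rT} = 0.948795
N(d₁) = 0.629964,  N(d₂) = 0.459673
V = S·N(d₁) − K·e^{−rT}·N(d₂) = 127.857514 − 88.753636 = 39.103879 (matching the quote); vega is positive throughout, so no other σ reproduces this price

sigma = 0.5082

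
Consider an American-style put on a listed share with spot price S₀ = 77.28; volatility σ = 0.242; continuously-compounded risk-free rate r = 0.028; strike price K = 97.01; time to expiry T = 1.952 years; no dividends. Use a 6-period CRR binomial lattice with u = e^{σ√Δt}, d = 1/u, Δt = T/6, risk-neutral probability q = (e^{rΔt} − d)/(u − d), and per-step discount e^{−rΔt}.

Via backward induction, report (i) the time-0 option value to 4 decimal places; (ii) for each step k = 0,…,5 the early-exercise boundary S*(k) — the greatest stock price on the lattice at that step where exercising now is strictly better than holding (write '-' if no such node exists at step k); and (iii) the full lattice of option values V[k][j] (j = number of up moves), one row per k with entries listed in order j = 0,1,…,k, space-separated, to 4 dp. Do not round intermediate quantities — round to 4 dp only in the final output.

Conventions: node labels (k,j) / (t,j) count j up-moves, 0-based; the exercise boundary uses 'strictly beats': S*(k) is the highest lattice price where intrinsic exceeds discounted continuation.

price = 21.6291
boundary = - 67.3164 58.6373 67.3164 77.2800 67.3164
tree:
21.6291
29.6936 13.9159
38.3727 20.7861 7.2622
45.9327 29.6936 12.2096 2.4201
52.5181 38.3727 19.7300 4.8708 0.0000
58.2544 45.9327 29.6936 9.8031 0.0000 0.0000
63.2511 52.5181 38.3727 19.7300 0.0000 0.0000 0.0000

params: Δt=0.32533 u=1.14801 d=0.87107 q=0.49859 e^(-rΔt)=0.99093
t_6 payoffs: 63.2511 52.5181 38.3727 19.7300 0.0000 0.0000 0.0000
t_5: node(5,0) S=38.7556 payoff=58.2544 vs cont=57.3747 → 58.2544 [stop]  node(5,1) S=51.0773 payoff=45.9327 vs cont=45.0531 → 45.9327 [stop]  node(5,2) S=67.3164 payoff=29.6936 vs cont=28.8140 → 29.6936 [stop]  node(5,3) S=88.7184 payoff=8.2916 vs cont=9.8031 → 9.8031 [wait]  node(5,4) S=116.9248 payoff=0.0000 vs cont=0.0000 → 0.0000 [wait]  node(5,5) S=154.0990 payoff=0.0000 vs cont=0.0000 → 0.0000 [wait]  ⇒ S*(5)=67.3164
t_4: node(4,0) S=44.4919 payoff=52.5181 vs cont=51.6384 → 52.5181 [stop]  node(4,1) S=58.6373 payoff=38.3727 vs cont=37.4930 → 38.3727 [stop]  node(4,2) S=77.2800 payoff=19.7300 vs cont=19.5971 → 19.7300 [stop]  node(4,3) S=101.8498 payoff=0.0000 vs cont=4.8708 → 4.8708 [wait]  node(4,4) S=134.2311 payoff=0.0000 vs cont=0.0000 → 0.0000 [wait]  ⇒ S*(4)=77.2800
t_3: node(3,0) S=51.0773 payoff=45.9327 vs cont=45.0531 → 45.9327 [stop]  node(3,1) S=67.3164 payoff=29.6936 vs cont=28.8140 → 29.6936 [stop]  node(3,2) S=88.7184 payoff=8.2916 vs cont=12.2096 → 12.2096 [wait]  node(3,3) S=116.9248 payoff=0.0000 vs cont=2.4201 → 2.4201 [wait]  ⇒ S*(3)=67.3164
t_2: node(2,0) S=58.6373 payoff=38.3727 vs cont=37.4930 → 38.3727 [stop]  node(2,1) S=77.2800 payoff=19.7300 vs cont=20.7861 → 20.7861 [wait]  node(2,2) S=101.8498 payoff=0.0000 vs cont=7.2622 → 7.2622 [wait]  ⇒ S*(2)=58.6373
t_1: node(1,0) S=67.3164 payoff=29.6936 vs cont=29.3357 → 29.6936 [stop]  node(1,1) S=88.7184 payoff=8.2916 vs cont=13.9159 → 13.9159 [wait]  ⇒ S*(1)=67.3164
t_0: node(0,0) S=77.2800 payoff=19.7300 vs cont=21.6291 → 21.6291 [wait]  ⇒ S*(0)=-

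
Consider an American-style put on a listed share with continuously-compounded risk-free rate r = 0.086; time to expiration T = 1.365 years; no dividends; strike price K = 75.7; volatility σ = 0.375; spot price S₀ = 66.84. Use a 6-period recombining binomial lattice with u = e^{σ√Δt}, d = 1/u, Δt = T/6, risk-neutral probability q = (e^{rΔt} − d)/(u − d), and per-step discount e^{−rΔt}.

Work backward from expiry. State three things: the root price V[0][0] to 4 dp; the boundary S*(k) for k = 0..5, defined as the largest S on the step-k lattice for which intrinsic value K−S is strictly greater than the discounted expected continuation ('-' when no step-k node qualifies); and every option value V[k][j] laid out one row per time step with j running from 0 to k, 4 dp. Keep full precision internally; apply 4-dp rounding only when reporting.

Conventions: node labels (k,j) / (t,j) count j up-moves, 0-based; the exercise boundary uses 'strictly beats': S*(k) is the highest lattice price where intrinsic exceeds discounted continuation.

Δt=0.22750  u=1.19586  d=0.83622  q=0.51034  discount=0.98063
step 6 (expiry): payoffs max(K−S,0) = 52.8461 43.0173 28.9612 8.8600 0.0000 0.0000 0.0000
step 5: (k=5,j=0): S=27.3300, K−S=48.3700, hold=46.9034 ⇒ V=48.3700 exercise | (k=5,j=1): S=39.0839, K−S=36.6161, hold=35.1494 ⇒ V=36.6161 exercise | (k=5,j=2): S=55.8929, K−S=19.8071, hold=18.3404 ⇒ V=19.8071 exercise | (k=5,j=3): S=79.9311, K−S=0.0000, hold=4.2543 ⇒ V=4.2543 continue | (k=5,j=4): S=114.3075, K−S=0.0000, hold=0.0000 ⇒ V=0.0000 continue | (k=5,j=5): S=163.4684, K−S=0.0000, hold=0.0000 ⇒ V=0.0000 continue  boundary S*=55.8929
step 4: (k=4,j=0): S=32.6827, K−S=43.0173, hold=41.5506 ⇒ V=43.0173 exercise | (k=4,j=1): S=46.7388, K−S=28.9612, hold=27.4945 ⇒ V=28.9612 exercise | (k=4,j=2): S=66.8400, K−S=8.8600, hold=11.6399 ⇒ V=11.6399 continue | (k=4,j=3): S=95.5862, K−S=0.0000, hold=2.0428 ⇒ V=2.0428 continue | (k=4,j=4): S=136.6955, K−S=0.0000, hold=0.0000 ⇒ V=0.0000 continue  boundary S*=46.7388
step 3: (k=3,j=0): S=39.0839, K−S=36.6161, hold=35.1494 ⇒ V=36.6161 exercise | (k=3,j=1): S=55.8929, K−S=19.8071, hold=19.7316 ⇒ V=19.8071 exercise | (k=3,j=2): S=79.9311, K−S=0.0000, hold=6.6115 ⇒ V=6.6115 continue | (k=3,j=3): S=114.3075, K−S=0.0000, hold=0.9809 ⇒ V=0.9809 continue  boundary S*=55.8929
step 2: (k=2,j=0): S=46.7388, K−S=28.9612, hold=27.4945 ⇒ V=28.9612 exercise | (k=2,j=1): S=66.8400, K−S=8.8600, hold=12.8195 ⇒ V=12.8195 continue | (k=2,j=2): S=95.5862, K−S=0.0000, hold=3.6655 ⇒ V=3.6655 continue  boundary S*=46.7388
step 1: (k=1,j=0): S=55.8929, K−S=19.8071, hold=20.3219 ⇒ V=20.3219 continue | (k=1,j=1): S=79.9311, K−S=0.0000, hold=7.9900 ⇒ V=7.9900 continue  boundary S*=-
step 0: (k=0,j=0): S=66.8400, K−S=8.8600, hold=13.7567 ⇒ V=13.7567 continue  boundary S*=-

price = 13.7567
boundary = - - 46.7388 55.8929 46.7388 55.8929
tree:
13.7567
20.3219 7.9900
28.9612 12.8195 3.6655
36.6161 19.8071 6.6115 0.9809
43.0173 28.9612 11.6399 2.0428 0.0000
48.3700 36.6161 19.8071 4.2543 0.0000 0.0000
52.8461 43.0173 28.9612 8.8600 0.0000 0.0000 0.0000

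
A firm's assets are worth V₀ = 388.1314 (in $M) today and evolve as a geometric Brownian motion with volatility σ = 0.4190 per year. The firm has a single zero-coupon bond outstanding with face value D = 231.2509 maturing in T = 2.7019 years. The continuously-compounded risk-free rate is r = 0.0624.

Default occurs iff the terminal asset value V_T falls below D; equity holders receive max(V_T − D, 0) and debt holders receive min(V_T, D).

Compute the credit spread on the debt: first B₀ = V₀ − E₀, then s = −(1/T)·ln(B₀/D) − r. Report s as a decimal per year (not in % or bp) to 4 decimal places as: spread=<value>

spread=0.0302

Equity is a call on the firm's assets struck at D = 231.2509:
d₁ = [ln(V₀/D) + (r + σ²/2)T] / (σ√T)
   = [ln(388.1314/231.2509) + (0.0624 + 0.5·0.4190²)·2.7019] / (0.4190·√2.7019)
   = [0.517841 + 0.405773] / 0.688729 = 1.341039
d₂ = d₁ − σ√T = 1.341039 − 0.688729 = 0.652310
N(d₁) = 0.910046,  N(d₂) = 0.742899,  e^(−rT) = 0.844848
E₀ = V₀·N(d₁) − D·e^(−rT)·N(d₂)
   = 388.1314·0.910046 − 231.2509·0.844848·0.742899 = 208.075862
B₀ = V₀ − E₀ = 388.1314 − 208.075862 = 180.055538
spread = −(1/T)·ln(B₀/D) − r = −(1/2.7019)·ln(180.055538/231.2509) − 0.0624 = 0.03021554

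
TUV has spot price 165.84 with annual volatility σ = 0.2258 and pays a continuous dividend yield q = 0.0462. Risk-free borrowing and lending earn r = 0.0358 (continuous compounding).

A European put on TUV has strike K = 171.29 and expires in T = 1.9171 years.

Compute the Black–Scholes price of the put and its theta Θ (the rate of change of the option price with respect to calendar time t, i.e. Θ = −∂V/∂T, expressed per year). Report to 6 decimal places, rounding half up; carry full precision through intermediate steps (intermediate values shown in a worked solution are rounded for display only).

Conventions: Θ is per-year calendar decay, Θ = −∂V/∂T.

price = 23.700620
Θ = -4.884828

σ√T = 0.2258·√1.9171 = 0.312641
d₁ = (ln(S/K) + (r−q+σ²/2)T) / (σ√T) = (ln(165.84/171.29) + (0.0358−0.0462+0.2258²/2)·1.9171) / 0.312641 = (-0.032335 + 0.028934) / 0.312641 = -0.010875
d₂ = d₁ − σ√T = -0.010875 − 0.312641 = -0.323517
e^{−rT} = 0.933670
e^{−qT} = 0.915239
N(−d₁) = 0.504339,  N(−d₂) = 0.626848
Put price V = K·e^{−rT}·N(−d₂) − S·e^{−qT}·N(−d₁) = 100.250765 − 76.550145 = 23.700620
φ(d₁) = (1/√(2π))·e^{−d₁²/2} = 0.398919
Θ = −S·e^{−qT}·φ(d₁)·σ/(2√T) − q·S·e^{−qT}·N(−d₁) + r·K·e^{−rT}·N(−d₂) = −4.937189 − 3.536617 + 3.588977 = -4.884828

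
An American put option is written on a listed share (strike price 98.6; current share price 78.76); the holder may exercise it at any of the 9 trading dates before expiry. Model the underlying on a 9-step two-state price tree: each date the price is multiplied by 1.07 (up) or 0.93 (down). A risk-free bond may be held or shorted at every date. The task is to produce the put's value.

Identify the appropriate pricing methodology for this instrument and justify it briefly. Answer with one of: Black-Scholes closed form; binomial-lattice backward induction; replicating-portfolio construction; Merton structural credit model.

Key observation: the defining feature is the embedded early-exercise option across 9 discrete dates on the spot-78.76 tree; pricing the strike-98.6 put means working backward with an exercise test at every node.

framework: binomial-lattice backward induction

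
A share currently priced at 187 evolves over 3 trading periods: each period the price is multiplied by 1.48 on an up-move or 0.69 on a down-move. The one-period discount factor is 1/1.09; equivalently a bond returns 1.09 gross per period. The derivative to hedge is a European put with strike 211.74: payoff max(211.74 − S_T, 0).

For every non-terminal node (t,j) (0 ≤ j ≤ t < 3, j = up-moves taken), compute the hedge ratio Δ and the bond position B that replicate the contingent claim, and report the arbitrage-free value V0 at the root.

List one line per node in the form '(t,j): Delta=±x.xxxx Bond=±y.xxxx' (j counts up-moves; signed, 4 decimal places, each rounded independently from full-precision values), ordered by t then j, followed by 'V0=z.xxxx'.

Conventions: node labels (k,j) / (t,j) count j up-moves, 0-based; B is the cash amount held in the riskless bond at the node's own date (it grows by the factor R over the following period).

Risk-neutral probability p* = (R−d)/(u−d) = (1.09−0.69)/(1.48−0.69) = 0.5063.
Terminal payoffs: V(3,0)=150.3088, V(3,1)=79.9746, V(3,2)=0.0000, V(3,3)=0.0000
  t=2,j=0: stock 89.0307 → up 131.7654 (V=79.9746), down 61.4312 (V=150.3088). Price 105.2262; hedge Δ=-1.0000, bond B=194.2569.
  t=2,j=1: stock 190.9644 → up 282.6273 (V=0.0000), down 131.7654 (V=79.9746). Price 36.2212; hedge Δ=-0.5301, bond B=137.4548.
  t=2,j=2: stock 409.6048 → up 606.2151 (V=0.0000), down 282.6273 (V=0.0000). Price 0.0000; hedge Δ=0.0000, bond B=0.0000.
  t=1,j=0: stock 129.0300 → up 190.9644 (V=36.2212), down 89.0307 (V=105.2262). Price 64.4834; hedge Δ=-0.6770, bond B=151.8315.
  t=1,j=1: stock 276.7600 → up 409.6048 (V=0.0000), down 190.9644 (V=36.2212). Price 16.4049; hedge Δ=-0.1657, bond B=62.2545.
  t=0,j=0: stock 187.0000 → up 276.7600 (V=16.4049), down 129.0300 (V=64.4834). Price 36.8256; hedge Δ=-0.3254, bond B=97.6845.
Check: Δ(0,0)·S0 + B(0,0) = 36.8256 = V0.

(0,0): Delta=-0.3254 Bond=97.6845
(1,0): Delta=-0.6770 Bond=151.8315
(1,1): Delta=-0.1657 Bond=62.2545
(2,0): Delta=-1.0000 Bond=194.2569
(2,1): Delta=-0.5301 Bond=137.4548
(2,2): Delta=0.0000 Bond=0.0000
V0=36.8256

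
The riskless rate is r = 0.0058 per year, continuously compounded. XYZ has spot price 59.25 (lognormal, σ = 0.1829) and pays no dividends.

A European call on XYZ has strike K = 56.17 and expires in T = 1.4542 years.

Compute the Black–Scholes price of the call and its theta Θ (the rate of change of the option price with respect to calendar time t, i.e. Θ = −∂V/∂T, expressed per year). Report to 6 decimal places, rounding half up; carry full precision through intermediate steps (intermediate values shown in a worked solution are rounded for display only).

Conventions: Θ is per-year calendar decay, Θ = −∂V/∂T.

price = 7.018894
Θ = -1.844245

σ√T = 0.1829·√1.4542 = 0.220560
d₁ = (ln(S/K) + (r+σ²/2)T) / (σ√T) = (ln(59.25/56.17) + (0.0058+0.1829²/2)·1.4542) / 0.220560 = (0.053383 + 0.032758) / 0.220560 = 0.390555
d₂ = d₁ − σ√T = 0.390555 − 0.220560 = 0.169995
e^{−rT} = 0.991601
N(d₁) = 0.651937,  N(d₂) = 0.567493
Call price V = S·N(d₁) − K·e^{−rT}·N(d₂) = 38.627258 − 31.608363 = 7.018894
φ(d₁) = (1/√(2π))·e^{−d₁²/2} = 0.369648
Θ = −S·φ(d₁)·σ/(2√T) − r·K·e^{−rT}·N(d₂) = −1.660917 − 0.183329 = -1.844245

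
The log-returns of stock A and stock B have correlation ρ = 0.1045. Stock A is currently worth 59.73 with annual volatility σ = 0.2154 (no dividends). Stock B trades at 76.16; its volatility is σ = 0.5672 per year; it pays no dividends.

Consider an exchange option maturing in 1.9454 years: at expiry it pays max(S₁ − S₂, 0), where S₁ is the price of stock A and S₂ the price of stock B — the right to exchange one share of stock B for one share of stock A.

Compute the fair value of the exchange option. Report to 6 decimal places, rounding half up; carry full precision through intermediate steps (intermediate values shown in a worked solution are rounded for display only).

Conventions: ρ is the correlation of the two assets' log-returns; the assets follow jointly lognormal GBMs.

exchange price = 14.203979

σ_eff = √(σ₁² + σ₂² − 2ρσ₁σ₂) = √(0.2154² + 0.5672² − 2·0.1045·0.2154·0.5672) = 0.585302
d₁ = (ln(S₁/S₂) + (q₂ − q₁ + σ_eff²/2)T) / (σ_eff√T) = (ln(59.73/76.16) + (0.0 − 0.0 + 0.171289)·1.9454) / 0.816365 = 0.110519
d₂ = d₁ − σ_eff√T = 0.110519 − 0.816365 = -0.705846
N(d₁) = 0.544001,  N(d₂) = 0.240142
V = S₁·e^{−q₁T}·N(d₁) − S₂·e^{−q₂T}·N(d₂) = 32.493192 − 18.289213 = 14.203979
Key observation: no risk-free rate is needed — with the second asset as numeraire the exchange option is a call on the ratio S₁/S₂, and r cancels out of the value.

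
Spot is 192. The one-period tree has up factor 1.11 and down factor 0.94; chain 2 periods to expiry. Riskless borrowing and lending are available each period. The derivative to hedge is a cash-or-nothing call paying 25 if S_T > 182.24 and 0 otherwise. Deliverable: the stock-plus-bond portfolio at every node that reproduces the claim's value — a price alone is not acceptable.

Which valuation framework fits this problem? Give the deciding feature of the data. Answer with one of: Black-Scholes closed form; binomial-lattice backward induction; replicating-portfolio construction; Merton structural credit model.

Key observation: since the answer must list Δ and B at each node of the 1.11/0.94 lattice on 192, the replicating-portfolio method — solving the two-state system at every node — is the one that applies.

framework: replicating-portfolio construction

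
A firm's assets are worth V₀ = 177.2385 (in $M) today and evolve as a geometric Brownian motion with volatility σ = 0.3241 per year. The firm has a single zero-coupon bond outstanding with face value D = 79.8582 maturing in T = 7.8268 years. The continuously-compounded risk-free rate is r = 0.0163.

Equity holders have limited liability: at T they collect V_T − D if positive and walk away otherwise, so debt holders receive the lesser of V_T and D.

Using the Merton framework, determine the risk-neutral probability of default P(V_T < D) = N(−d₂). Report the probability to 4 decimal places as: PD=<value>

PD=0.2855

With assets at 177.2385 and a single debt payment of 79.8582 at 7.8268 years:
d₁ = [ln(V₀/D) + (r + σ²/2)T] / (σ√T)
   = [ln(177.2385/79.8582) + (0.0163 + 0.5·0.3241²)·7.8268] / (0.3241·√7.8268)
   = [0.797244 + 0.538644] / 0.906716 = 1.473325
d₂ = d₁ − σ√T = 1.473325 − 0.906716 = 0.566610
risk-neutral PD = N(−d₂) = N(-0.566610) = 0.285490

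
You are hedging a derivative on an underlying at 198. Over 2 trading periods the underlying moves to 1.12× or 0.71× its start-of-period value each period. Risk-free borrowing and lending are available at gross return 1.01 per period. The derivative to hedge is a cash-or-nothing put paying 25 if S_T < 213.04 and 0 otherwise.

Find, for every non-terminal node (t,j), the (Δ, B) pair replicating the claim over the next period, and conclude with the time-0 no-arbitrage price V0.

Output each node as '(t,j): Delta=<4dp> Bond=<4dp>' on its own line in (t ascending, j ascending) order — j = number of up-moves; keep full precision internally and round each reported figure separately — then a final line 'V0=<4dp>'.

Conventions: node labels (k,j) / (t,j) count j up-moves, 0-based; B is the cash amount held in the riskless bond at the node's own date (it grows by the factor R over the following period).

(0,0): Delta=-0.2231 Bond=55.5608
(1,0): Delta=0.0000 Bond=24.7525
(1,1): Delta=-0.2750 Bond=67.6165
V0=11.3862

Since d<R<u, set p* = (R−d)/(u−d) = 0.7317; price each node as the discounted p*-expectation of its children.
Payoffs at expiry: V(2,0)=25.0000, V(2,1)=25.0000, V(2,2)=0.0000
(1,0): S=140.5800. Δ = (V_up−V_dn)/(S_up−S_dn) = (25.0000−25.0000)/(157.4496−99.8118) = 0.0000. V = [p*·25.0000 + (1−p*)·25.0000]/1.01 = 24.7525. B = V − Δ·S = 24.7525.
(1,1): S=221.7600. Δ = (V_up−V_dn)/(S_up−S_dn) = (0.0000−25.0000)/(248.3712−157.4496) = -0.2750. V = [p*·0.0000 + (1−p*)·25.0000]/1.01 = 6.6409. B = V − Δ·S = 67.6165.
(0,0): S=198.0000. Δ = (V_up−V_dn)/(S_up−S_dn) = (6.6409−24.7525)/(221.7600−140.5800) = -0.2231. V = [p*·6.6409 + (1−p*)·24.7525]/1.01 = 11.3862. B = V − Δ·S = 55.5608.
Verification: the root portfolio costs Δ(0,0)·S0 + B(0,0) = 11.3862, matching V0.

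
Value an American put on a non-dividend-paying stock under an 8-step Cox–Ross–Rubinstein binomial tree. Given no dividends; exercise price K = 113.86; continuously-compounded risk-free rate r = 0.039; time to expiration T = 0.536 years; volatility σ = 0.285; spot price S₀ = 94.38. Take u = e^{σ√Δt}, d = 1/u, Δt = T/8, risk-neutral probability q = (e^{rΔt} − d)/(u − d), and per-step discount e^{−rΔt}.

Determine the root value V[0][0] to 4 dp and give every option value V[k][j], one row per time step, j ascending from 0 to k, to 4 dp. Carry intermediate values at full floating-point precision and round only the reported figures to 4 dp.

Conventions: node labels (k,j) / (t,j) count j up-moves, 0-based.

price = 20.5518
tree:
20.5518
26.2284 14.9667
32.4264 20.1501 9.8468
38.2175 26.1918 14.1966 5.5361
43.5968 32.4264 19.7187 8.7329 2.3592
48.5936 38.2175 26.1918 13.3304 4.1681 0.5574
53.2350 43.5968 32.4264 19.4800 7.2329 1.1162 0.0000
57.5464 48.5936 38.2175 26.1918 12.2543 2.2351 0.0000 0.0000
61.5511 53.2350 43.5968 32.4264 19.4800 4.4754 0.0000 0.0000 0.0000

Δt=0.06700  u=1.07656  d=0.92888  q=0.49928  discount=0.99739
step 8 (expiry): payoffs max(K−S,0) = 61.5511 53.2350 43.5968 32.4264 19.4800 4.4754 0.0000 0.0000 0.0000
k=7: (k=7,j=0): S=56.3136, K−S=57.5464, hold=57.2493 ⇒ V=57.5464 exercise | (k=7,j=1): S=65.2664, K−S=48.5936, hold=48.2965 ⇒ V=48.5936 exercise | (k=7,j=2): S=75.6425, K−S=38.2175, hold=37.9204 ⇒ V=38.2175 exercise | (k=7,j=3): S=87.6682, K−S=26.1918, hold=25.8947 ⇒ V=26.1918 exercise | (k=7,j=4): S=101.6057, K−S=12.2543, hold=11.9572 ⇒ V=12.2543 exercise | (k=7,j=5): S=117.7590, K−S=0.0000, hold=2.2351 ⇒ V=2.2351 continue | (k=7,j=6): S=136.4804, K−S=0.0000, hold=0.0000 ⇒ V=0.0000 continue | (k=7,j=7): S=158.1782, K−S=0.0000, hold=0.0000 ⇒ V=0.0000 continue
k=6: (k=6,j=0): S=60.6250, K−S=53.2350, hold=52.9379 ⇒ V=53.2350 exercise | (k=6,j=1): S=70.2632, K−S=43.5968, hold=43.2997 ⇒ V=43.5968 exercise | (k=6,j=2): S=81.4336, K−S=32.4264, hold=32.1292 ⇒ V=32.4264 exercise | (k=6,j=3): S=94.3800, K−S=19.4800, hold=19.1829 ⇒ V=19.4800 exercise | (k=6,j=4): S=109.3846, K−S=4.4754, hold=7.2329 ⇒ V=7.2329 continue | (k=6,j=5): S=126.7746, K−S=0.0000, hold=1.1162 ⇒ V=1.1162 continue | (k=6,j=6): S=146.9293, K−S=0.0000, hold=0.0000 ⇒ V=0.0000 continue
k=5: (k=5,j=0): S=65.2664, K−S=48.5936, hold=48.2965 ⇒ V=48.5936 exercise | (k=5,j=1): S=75.6425, K−S=38.2175, hold=37.9204 ⇒ V=38.2175 exercise | (k=5,j=2): S=87.6682, K−S=26.1918, hold=25.8947 ⇒ V=26.1918 exercise | (k=5,j=3): S=101.6057, K−S=12.2543, hold=13.3304 ⇒ V=13.3304 continue | (k=5,j=4): S=117.7590, K−S=0.0000, hold=4.1681 ⇒ V=4.1681 continue | (k=5,j=5): S=136.4804, K−S=0.0000, hold=0.5574 ⇒ V=0.5574 continue
k=4: (k=4,j=0): S=70.2632, K−S=43.5968, hold=43.2997 ⇒ V=43.5968 exercise | (k=4,j=1): S=81.4336, K−S=32.4264, hold=32.1292 ⇒ V=32.4264 exercise | (k=4,j=2): S=94.3800, K−S=19.4800, hold=19.7187 ⇒ V=19.7187 continue | (k=4,j=3): S=109.3846, K−S=4.4754, hold=8.7329 ⇒ V=8.7329 continue | (k=4,j=4): S=126.7746, K−S=0.0000, hold=2.3592 ⇒ V=2.3592 continue
k=3: (k=3,j=0): S=75.6425, K−S=38.2175, hold=37.9204 ⇒ V=38.2175 exercise | (k=3,j=1): S=87.6682, K−S=26.1918, hold=26.0136 ⇒ V=26.1918 exercise | (k=3,j=2): S=101.6057, K−S=12.2543, hold=14.1966 ⇒ V=14.1966 continue | (k=3,j=3): S=117.7590, K−S=0.0000, hold=5.5361 ⇒ V=5.5361 continue
k=2: (k=2,j=0): S=81.4336, K−S=32.4264, hold=32.1292 ⇒ V=32.4264 exercise | (k=2,j=1): S=94.3800, K−S=19.4800, hold=20.1501 ⇒ V=20.1501 continue | (k=2,j=2): S=109.3846, K−S=4.4754, hold=9.8468 ⇒ V=9.8468 continue
k=1: (k=1,j=0): S=87.6682, K−S=26.1918, hold=26.2284 ⇒ V=26.2284 continue | (k=1,j=1): S=101.6057, K−S=12.2543, hold=14.9667 ⇒ V=14.9667 continue
k=0: (k=0,j=0): S=94.3800, K−S=19.4800, hold=20.5518 ⇒ V=20.5518 continue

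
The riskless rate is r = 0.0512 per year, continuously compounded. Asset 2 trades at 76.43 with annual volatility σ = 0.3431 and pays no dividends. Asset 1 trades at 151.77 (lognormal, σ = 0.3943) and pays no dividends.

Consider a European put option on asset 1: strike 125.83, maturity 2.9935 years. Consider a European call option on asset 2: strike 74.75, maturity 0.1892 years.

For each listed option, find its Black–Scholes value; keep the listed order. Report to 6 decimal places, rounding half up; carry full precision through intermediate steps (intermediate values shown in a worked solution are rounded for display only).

[asset 1 put K=125.83]
σ√T = 0.3943·√2.9935 = 0.682207
d₁ = (ln(S/K) + (r+σ²/2)T) / (σ√T) = (ln(151.77/125.83) + (0.0512+0.3943²/2)·2.9935) / 0.682207 = (0.187434 + 0.385971) / 0.682207 = 0.840514
d₂ = d₁ − σ√T = 0.840514 − 0.682207 = 0.158307
e^{−rT} = 0.857900
N(−d₁) = 0.200310,  N(−d₂) = 0.437107
price = K·e^{−rT}·N(−d₂) − S·N(−d₁) = 47.185582 − 30.401054 = 16.784528
[asset 2 call K=74.75]
σ√T = 0.3431·√0.1892 = 0.149239
d₁ = (ln(S/K) + (r+σ²/2)T) / (σ√T) = (ln(76.43/74.75) + (0.0512+0.3431²/2)·0.1892) / 0.149239 = (0.022226 + 0.020823) / 0.149239 = 0.288459
d₂ = d₁ − σ√T = 0.288459 − 0.149239 = 0.139220
e^{−rT} = 0.990360
N(d₁) = 0.613502,  N(d₂) = 0.555362
price = S·N(d₁) − K·e^{−rT}·N(d₂) = 46.889975 − 41.113104 = 5.776871

price(asset 1 put K=125.83) = 16.784528
price(asset 2 call K=74.75) = 5.776871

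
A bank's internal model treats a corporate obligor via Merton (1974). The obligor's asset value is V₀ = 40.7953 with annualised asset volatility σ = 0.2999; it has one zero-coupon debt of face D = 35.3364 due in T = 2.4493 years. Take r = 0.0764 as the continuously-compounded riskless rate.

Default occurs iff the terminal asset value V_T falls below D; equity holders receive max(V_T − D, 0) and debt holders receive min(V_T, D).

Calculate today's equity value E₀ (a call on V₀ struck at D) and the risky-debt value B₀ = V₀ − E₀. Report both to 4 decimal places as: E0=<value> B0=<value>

E0=13.7540 B0=27.0413

Work the structural quantities from V₀ = 40.7953 against face 35.3364:
d₁ = [ln(V₀/D) + (r + σ²/2)T] / (σ√T)
   = [ln(40.7953/35.3364) + (0.0764 + 0.5·0.2999²)·2.4493] / (0.2999·√2.4493)
   = [0.143653 + 0.297272] / 0.469351 = 0.939436
d₂ = d₁ − σ√T = 0.939436 − 0.469351 = 0.470085
N(d₁) = 0.826246,  N(d₂) = 0.680853,  e^(−rT) = 0.829339
E₀ = V₀·N(d₁) − D·e^(−rT)·N(d₂)
   = 40.7953·0.826246 − 35.3364·0.829339·0.680853 = 13.754002
B₀ = V₀ − E₀ = 40.7953 − 13.754002 = 27.041298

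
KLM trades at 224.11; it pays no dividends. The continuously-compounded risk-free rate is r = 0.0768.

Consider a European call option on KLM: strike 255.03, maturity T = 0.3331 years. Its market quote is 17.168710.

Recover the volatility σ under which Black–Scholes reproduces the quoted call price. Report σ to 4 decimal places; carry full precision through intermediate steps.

At σ = 0.5114 the Black–Scholes value reproduces the quote:
σ√T = 0.5114·√0.3331 = 0.295154
d₁ = (ln(S/K) + (r+σ²/2)T) / (σ√T) = (ln(224.11/255.03) + (0.0768+0.5114²/2)·0.3331) / 0.295154 = (-0.129244 + 0.069140) / 0.295154 = -0.203637
d₂ = d₁ − σ√T = -0.203637 − 0.295154 = -0.498791
e^{−rT} = 0.974742
N(d₁) = 0.419318,  N(d₂) = 0.308963
V = S·N(d₁) − K·e^{−rT}·N(d₂) = 93.973459 − 76.804749 = 17.168710 (matching the quote); vega is positive throughout, so no other σ reproduces this price

sigma = 0.5114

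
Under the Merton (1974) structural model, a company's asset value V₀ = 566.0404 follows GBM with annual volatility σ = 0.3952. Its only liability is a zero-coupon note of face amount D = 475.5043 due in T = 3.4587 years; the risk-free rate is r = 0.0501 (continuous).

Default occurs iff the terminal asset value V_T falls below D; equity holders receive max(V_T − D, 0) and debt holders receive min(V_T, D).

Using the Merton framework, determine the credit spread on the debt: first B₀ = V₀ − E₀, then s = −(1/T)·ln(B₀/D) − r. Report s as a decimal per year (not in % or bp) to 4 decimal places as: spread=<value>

spread=0.0554

Work the structural quantities from V₀ = 566.0404 against face 475.5043:
d₁ = [ln(V₀/D) + (r + σ²/2)T] / (σ√T)
   = [ln(566.0404/475.5043) + (0.0501 + 0.5·0.3952²)·3.4587] / (0.3952·√3.4587)
   = [0.174290 + 0.443376] / 0.734976 = 0.840388
d₂ = d₁ − σ√T = 0.840388 − 0.734976 = 0.105412
N(d₁) = 0.799655,  N(d₂) = 0.541976,  e^(−rT) = 0.840901
E₀ = V₀·N(d₁) − D·e^(−rT)·N(d₂)
   = 566.0404·0.799655 − 475.5043·0.840901·0.541976 = 235.926715
B₀ = V₀ − E₀ = 566.0404 − 235.926715 = 330.113685
spread = −(1/T)·ln(B₀/D) − r = −(1/3.4587)·ln(330.113685/475.5043) − 0.0501 = 0.05541329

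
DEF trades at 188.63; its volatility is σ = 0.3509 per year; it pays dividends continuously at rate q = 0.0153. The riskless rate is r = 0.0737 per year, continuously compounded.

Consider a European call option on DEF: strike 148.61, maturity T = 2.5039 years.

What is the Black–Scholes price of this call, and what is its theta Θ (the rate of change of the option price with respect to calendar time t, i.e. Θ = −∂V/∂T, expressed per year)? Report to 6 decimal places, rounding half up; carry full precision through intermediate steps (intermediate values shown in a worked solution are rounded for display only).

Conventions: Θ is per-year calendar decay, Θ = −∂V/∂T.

σ√T = 0.3509·√2.5039 = 0.555254
d₁ = (ln(S/K) + (r−q+σ²/2)T) / (σ√T) = (ln(188.63/148.61) + (0.0737−0.0153+0.3509²/2)·2.5039) / 0.555254 = (0.238462 + 0.300381) / 0.555254 = 0.970444
d₂ = d₁ − σ√T = 0.970444 − 0.555254 = 0.415190
e^{−rT} = 0.831489
e^{−qT} = 0.962415
N(d₁) = 0.834088,  N(d₂) = 0.660999
Call price V = S·e^{−qT}·N(d₁) − K·e^{−rT}·N(d₂) = 151.420509 − 81.677990 = 69.742519
φ(d₁) = (1/√(2π))·e^{−d₁²/2} = 0.249120
Θ = −S·e^{−qT}·φ(d₁)·σ/(2√T) + q·S·e^{−qT}·N(d₁) − r·K·e^{−rT}·N(d₂) = −5.014492 + 2.316734 − 6.019668 = -8.717426

price = 69.742519
Θ = -8.717426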